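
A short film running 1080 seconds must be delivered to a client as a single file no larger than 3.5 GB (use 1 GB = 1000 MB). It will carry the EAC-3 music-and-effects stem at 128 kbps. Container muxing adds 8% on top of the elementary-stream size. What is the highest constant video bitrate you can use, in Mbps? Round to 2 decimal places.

23.88 Mbps

Budget: 3.5 GB = 28000.0 Mb.
Stream payload after overhead: 28000.0 / 1.08 = 25925.9 Mb.
Total bitrate budget: 25925.9 Mb / 1080 s = 24.005 Mbps.
Audio: 128 kbps = 0.128 Mbps.
Video: 24.005 − 0.128 = 23.877 Mbps.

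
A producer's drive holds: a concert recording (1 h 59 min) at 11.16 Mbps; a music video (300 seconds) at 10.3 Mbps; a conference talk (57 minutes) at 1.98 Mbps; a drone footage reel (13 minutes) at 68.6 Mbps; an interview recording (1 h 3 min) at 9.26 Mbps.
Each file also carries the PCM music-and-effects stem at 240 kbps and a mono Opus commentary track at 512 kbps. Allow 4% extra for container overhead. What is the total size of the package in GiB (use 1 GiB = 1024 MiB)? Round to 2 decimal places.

22.96 GiB

Audio total: 240 + 512 = 752 kbps = 0.752 Mbps.
concert recording: 11.912 Mbps × 7140 s × 1.04 = 88453.7 Mb
music video: 11.052 Mbps × 300 s × 1.04 = 3448.2 Mb
conference talk: 2.732 Mbps × 3420 s × 1.04 = 9717.2 Mb
drone footage reel: 69.352 Mbps × 780 s × 1.04 = 56258.3 Mb
interview recording: 10.012 Mbps × 3780 s × 1.04 = 39359.2 Mb
Total: 197236.7 Mb = 24654.6 MB.
= 22.96 GiB.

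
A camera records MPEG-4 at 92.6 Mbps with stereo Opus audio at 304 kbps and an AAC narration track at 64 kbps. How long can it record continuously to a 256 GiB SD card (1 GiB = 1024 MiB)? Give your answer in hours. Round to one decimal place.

Audio total: 304 + 64 = 368 kbps = 0.368 Mbps.
Total bitrate: 92.6 + 0.368 = 92.968 Mbps.
Capacity: 256 GiB = 2,199,023 Mb.
Recording time: 2,199,023 / 92.968 = 23,654 s ≈ 6.57 hours.

6.6 hours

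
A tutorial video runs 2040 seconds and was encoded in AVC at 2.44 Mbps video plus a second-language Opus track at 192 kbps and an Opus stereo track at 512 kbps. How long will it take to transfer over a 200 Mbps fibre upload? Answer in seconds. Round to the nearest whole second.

Audio total: 192 + 512 = 704 kbps = 0.704 Mbps.
Total bitrate: 3.144 Mbps.
File: 3.144 Mbps × 2040 s = 6413.8 Mb.
At 200 Mbps: 6413.8 / 200 = 32.1 s ≈ 32.1 seconds.

32 seconds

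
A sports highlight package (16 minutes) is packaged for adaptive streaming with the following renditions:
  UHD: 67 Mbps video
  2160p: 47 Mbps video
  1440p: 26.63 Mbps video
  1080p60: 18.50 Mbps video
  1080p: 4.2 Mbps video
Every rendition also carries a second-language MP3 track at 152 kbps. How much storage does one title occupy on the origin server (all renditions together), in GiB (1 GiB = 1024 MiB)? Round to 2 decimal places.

18.34 GiB

16 min = 960 s
Audio: 152 kbps = 0.152 Mbps.
Sum of rendition bitrates: (67+0.152) + (47+0.152) + (26.63+0.152) + (18.50+0.152) + (4.2+0.152) = 164.090 Mbps.
× 960 s = 157,526 Mb = 19,691 MB = 18.34 GiB.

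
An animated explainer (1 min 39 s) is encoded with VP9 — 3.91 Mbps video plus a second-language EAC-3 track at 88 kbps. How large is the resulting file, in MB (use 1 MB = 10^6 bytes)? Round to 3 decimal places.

49.475 MB

1 min 39 s = 99 s
Audio: 88 kbps = 0.088 Mbps.
Total bitrate: 3.91 + 0.088 = 3.998 Mbps.
Stream data: 3.998 Mbps × 99 s = 395.8 Mb.
395.8 Mb ÷ 8 = 49.48 MB → 49.48 MB.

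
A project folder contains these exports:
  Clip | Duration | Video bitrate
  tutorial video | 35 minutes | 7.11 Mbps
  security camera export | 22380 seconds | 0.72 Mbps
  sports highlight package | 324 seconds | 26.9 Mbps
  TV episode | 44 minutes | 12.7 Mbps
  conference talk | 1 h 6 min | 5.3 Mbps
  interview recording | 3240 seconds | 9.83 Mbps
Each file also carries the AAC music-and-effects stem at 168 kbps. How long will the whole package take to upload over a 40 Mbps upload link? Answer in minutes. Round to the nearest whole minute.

55 minutes

Audio: 168 kbps = 0.168 Mbps.
tutorial video: 7.278 Mbps × 2100 s = 15283.8 Mb
security camera export: 0.888 Mbps × 22380 s = 19873.4 Mb
sports highlight package: 27.068 Mbps × 324 s = 8770.0 Mb
TV episode: 12.868 Mbps × 2640 s = 33971.5 Mb
conference talk: 5.468 Mbps × 3960 s = 21653.3 Mb
interview recording: 9.998 Mbps × 3240 s = 32393.5 Mb
Total: 131945.6 Mb = 16493.2 MB.
At 40 Mbps: 131945.6 / 40 = 3299 s ≈ 55 minutes.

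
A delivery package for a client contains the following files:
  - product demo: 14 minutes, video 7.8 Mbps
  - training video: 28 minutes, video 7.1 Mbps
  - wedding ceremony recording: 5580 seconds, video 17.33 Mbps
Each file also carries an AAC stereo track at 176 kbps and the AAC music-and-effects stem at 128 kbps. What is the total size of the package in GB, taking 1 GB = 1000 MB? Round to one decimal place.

Audio total: 176 + 128 = 304 kbps = 0.304 Mbps.
product demo: 8.104 Mbps × 840 s = 6807.4 Mb
training video: 7.404 Mbps × 1680 s = 12438.7 Mb
wedding ceremony recording: 17.634 Mbps × 5580 s = 98397.7 Mb
Total: 117643.8 Mb = 14705.5 MB.
= 14.71 GB.

14.7 GB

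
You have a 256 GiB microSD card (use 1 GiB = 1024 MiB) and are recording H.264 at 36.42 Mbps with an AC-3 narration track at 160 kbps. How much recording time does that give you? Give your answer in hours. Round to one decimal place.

16.7 hours

Audio: 160 kbps = 0.160 Mbps.
Total bitrate: 36.42 + 0.160 = 36.580 Mbps.
Capacity: 256 GiB = 2,199,023 Mb.
Recording time: 2,199,023 / 36.580 = 60,115 s ≈ 16.7 hours.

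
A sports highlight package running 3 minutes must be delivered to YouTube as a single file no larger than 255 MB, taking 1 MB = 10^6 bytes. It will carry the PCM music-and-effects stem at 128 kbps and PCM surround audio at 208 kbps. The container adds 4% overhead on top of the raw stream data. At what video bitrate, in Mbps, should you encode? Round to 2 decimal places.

Budget: 255 MB = 2040.0 Mb.
Stream payload after overhead: 2040.0 / 1.04 = 1961.5 Mb.
3 min = 180 s
Total bitrate budget: 1961.5 Mb / 180 s = 10.897 Mbps.
Audio total: 128 + 208 = 336 kbps = 0.336 Mbps.
Video: 10.897 − 0.336 = 10.561 Mbps.

10.56 Mbps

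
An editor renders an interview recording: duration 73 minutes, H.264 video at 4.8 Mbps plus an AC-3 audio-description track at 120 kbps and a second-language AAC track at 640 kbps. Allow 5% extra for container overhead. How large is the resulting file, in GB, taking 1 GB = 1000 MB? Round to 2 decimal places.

3.20 GB

73 min = 4380 s
Audio total: 120 + 640 = 760 kbps = 0.760 Mbps.
Total bitrate: 4.8 + 0.760 = 5.560 Mbps.
Stream data: 5.560 Mbps × 4380 s = 24352.8 Mb.
With 5% container overhead: ×1.05.
25,570 Mb ÷ 8 = 3,196 MB → 3.196 GB.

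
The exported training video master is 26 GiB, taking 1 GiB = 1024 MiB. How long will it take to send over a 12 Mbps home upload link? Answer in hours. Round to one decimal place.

5.2 hours

File: 26 GiB = 223338.3 Mb.
At 12 Mbps: 223338.3 / 12 = 18611.5 s ≈ 5.17 hours.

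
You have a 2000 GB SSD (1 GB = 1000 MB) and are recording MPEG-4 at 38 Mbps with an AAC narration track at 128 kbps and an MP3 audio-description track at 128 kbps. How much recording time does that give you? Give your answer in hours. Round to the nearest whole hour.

Audio total: 128 + 128 = 256 kbps = 0.256 Mbps.
Total bitrate: 38 + 0.256 = 38.256 Mbps.
Capacity: 2000 GB = 16,000,000 Mb.
Recording time: 16,000,000 / 38.256 = 418,235 s ≈ 116 hours.

116 hours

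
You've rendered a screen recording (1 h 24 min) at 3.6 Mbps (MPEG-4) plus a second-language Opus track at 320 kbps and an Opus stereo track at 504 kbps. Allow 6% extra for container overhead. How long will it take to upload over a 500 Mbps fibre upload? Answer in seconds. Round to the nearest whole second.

47 seconds

1 h 24 min = 84 min = 5040 s
Audio total: 320 + 504 = 824 kbps = 0.824 Mbps.
Total bitrate: 4.424 Mbps.
File: 4.424 Mbps × 5040 s = 22297.0 Mb.
With 6% container overhead: ×1.06. → 23634.8 Mb.
At 500 Mbps: 23634.8 / 500 = 47.3 s ≈ 47.3 seconds.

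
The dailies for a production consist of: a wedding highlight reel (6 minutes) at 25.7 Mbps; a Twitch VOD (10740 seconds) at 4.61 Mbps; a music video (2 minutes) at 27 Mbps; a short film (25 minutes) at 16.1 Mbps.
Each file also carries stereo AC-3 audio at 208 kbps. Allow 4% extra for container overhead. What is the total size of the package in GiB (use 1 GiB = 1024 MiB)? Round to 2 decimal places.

Audio: 208 kbps = 0.208 Mbps.
wedding highlight reel: 25.908 Mbps × 360 s × 1.04 = 9700.0 Mb
Twitch VOD: 4.818 Mbps × 10740 s × 1.04 = 53815.1 Mb
music video: 27.208 Mbps × 120 s × 1.04 = 3395.6 Mb
short film: 16.308 Mbps × 1500 s × 1.04 = 25440.5 Mb
Total: 92351.1 Mb = 11543.9 MB.
= 10.75 GiB.

10.75 GiB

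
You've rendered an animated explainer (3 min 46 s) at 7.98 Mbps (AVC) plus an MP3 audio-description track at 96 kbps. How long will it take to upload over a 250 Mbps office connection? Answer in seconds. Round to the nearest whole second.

3 min 46 s = 226 s
Audio: 96 kbps = 0.096 Mbps.
Total bitrate: 8.076 Mbps.
File: 8.076 Mbps × 226 s = 1825.2 Mb.
At 250 Mbps: 1825.2 / 250 = 7.3 s ≈ 7.3 seconds.

7 seconds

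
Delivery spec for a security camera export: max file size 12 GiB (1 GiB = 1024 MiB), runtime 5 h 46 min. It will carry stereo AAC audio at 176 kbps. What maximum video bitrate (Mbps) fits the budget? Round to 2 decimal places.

Budget: 12 GiB = 103079.2 Mb.
5 h 46 min = 346 min = 20760 s
Total bitrate budget: 103079.2 Mb / 20760 s = 4.965 Mbps.
Audio: 176 kbps = 0.176 Mbps.
Video: 4.965 − 0.176 = 4.789 Mbps.

4.79 Mbps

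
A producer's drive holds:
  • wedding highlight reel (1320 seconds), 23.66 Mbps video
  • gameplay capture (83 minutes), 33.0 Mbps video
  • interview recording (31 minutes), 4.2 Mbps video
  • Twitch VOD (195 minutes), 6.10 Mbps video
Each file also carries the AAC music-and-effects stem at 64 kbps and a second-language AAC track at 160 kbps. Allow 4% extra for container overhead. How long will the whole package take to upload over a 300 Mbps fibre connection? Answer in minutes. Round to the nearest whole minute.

Audio total: 64 + 160 = 224 kbps = 0.224 Mbps.
wedding highlight reel: 23.884 Mbps × 1320 s × 1.04 = 32788.0 Mb
gameplay capture: 33.224 Mbps × 4980 s × 1.04 = 172073.7 Mb
interview recording: 4.424 Mbps × 1860 s × 1.04 = 8557.8 Mb
Twitch VOD: 6.324 Mbps × 11700 s × 1.04 = 76950.4 Mb
Total: 290369.9 Mb = 36296.2 MB.
At 300 Mbps: 290369.9 / 300 = 968 s ≈ 16.1 minutes.

16 minutes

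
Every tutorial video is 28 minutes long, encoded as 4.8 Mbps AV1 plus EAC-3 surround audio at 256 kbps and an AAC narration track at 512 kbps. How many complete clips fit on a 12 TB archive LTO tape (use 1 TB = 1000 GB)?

28 min = 1680 s
Audio total: 256 + 512 = 768 kbps = 0.768 Mbps.
Total bitrate: 5.568 Mbps.
Per item: 5.568 Mbps × 1680 s = 9,354 Mb = 1,169 MB.
Capacity: 12 TB = 96,000,000 Mb; 10262.73 items → 10262 complete.

10262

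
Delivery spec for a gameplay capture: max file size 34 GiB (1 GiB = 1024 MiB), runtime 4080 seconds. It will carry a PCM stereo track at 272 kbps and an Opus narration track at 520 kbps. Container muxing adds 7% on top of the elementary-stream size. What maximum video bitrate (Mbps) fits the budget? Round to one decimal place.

66.1 Mbps

Budget: 34 GiB = 292057.8 Mb.
Stream payload after overhead: 292057.8 / 1.07 = 272951.2 Mb.
Total bitrate budget: 272951.2 Mb / 4080 s = 66.900 Mbps.
Audio total: 272 + 520 = 792 kbps = 0.792 Mbps.
Video: 66.900 − 0.792 = 66.108 Mbps.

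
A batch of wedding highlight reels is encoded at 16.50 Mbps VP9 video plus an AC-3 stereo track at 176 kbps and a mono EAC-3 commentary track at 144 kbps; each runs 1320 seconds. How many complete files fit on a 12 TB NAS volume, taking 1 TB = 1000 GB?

Audio total: 176 + 144 = 320 kbps = 0.320 Mbps.
Total bitrate: 16.820 Mbps.
Per item: 16.820 Mbps × 1320 s = 22,202 Mb = 2,775 MB.
Capacity: 12 TB = 96,000,000 Mb; 4323.86 items → 4323 complete.

4323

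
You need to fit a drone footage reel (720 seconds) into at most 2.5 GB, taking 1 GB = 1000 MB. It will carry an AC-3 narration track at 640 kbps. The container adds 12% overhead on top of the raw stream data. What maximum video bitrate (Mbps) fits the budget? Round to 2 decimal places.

24.16 Mbps

Budget: 2.5 GB = 20000.0 Mb.
Stream payload after overhead: 20000.0 / 1.12 = 17857.1 Mb.
Total bitrate budget: 17857.1 Mb / 720 s = 24.802 Mbps.
Audio: 640 kbps = 0.640 Mbps.
Video: 24.802 − 0.640 = 24.162 Mbps.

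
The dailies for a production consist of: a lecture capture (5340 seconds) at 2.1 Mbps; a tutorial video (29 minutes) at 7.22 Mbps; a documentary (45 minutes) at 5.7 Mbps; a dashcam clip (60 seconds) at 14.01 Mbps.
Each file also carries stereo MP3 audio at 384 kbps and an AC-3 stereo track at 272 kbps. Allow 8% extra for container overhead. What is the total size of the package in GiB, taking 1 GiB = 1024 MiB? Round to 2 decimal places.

5.84 GiB

Audio total: 384 + 272 = 656 kbps = 0.656 Mbps.
lecture capture: 2.756 Mbps × 5340 s × 1.08 = 15894.4 Mb
tutorial video: 7.876 Mbps × 1740 s × 1.08 = 14800.6 Mb
documentary: 6.356 Mbps × 2700 s × 1.08 = 18534.1 Mb
dashcam clip: 14.666 Mbps × 60 s × 1.08 = 950.4 Mb
Total: 50179.4 Mb = 6272.4 MB.
= 5.842 GiB.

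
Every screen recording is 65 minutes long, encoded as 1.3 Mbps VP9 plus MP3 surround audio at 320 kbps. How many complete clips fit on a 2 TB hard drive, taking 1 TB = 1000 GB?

2532

65 min = 3900 s
Audio: 320 kbps = 0.320 Mbps.
Total bitrate: 1.620 Mbps.
Per item: 1.620 Mbps × 3900 s = 6,318 Mb = 789.8 MB.
Capacity: 2 TB = 16,000,000 Mb; 2532.45 items → 2532 complete.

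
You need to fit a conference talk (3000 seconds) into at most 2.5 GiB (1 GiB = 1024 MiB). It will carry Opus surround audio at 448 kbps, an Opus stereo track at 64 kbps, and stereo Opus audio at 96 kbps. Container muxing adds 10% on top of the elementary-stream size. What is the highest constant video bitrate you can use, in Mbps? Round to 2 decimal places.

5.90 Mbps

Budget: 2.5 GiB = 21474.8 Mb.
Stream payload after overhead: 21474.8 / 1.10 = 19522.6 Mb.
Total bitrate budget: 19522.6 Mb / 3000 s = 6.508 Mbps.
Audio total: 448 + 64 + 96 = 608 kbps = 0.608 Mbps.
Video: 6.508 − 0.608 = 5.900 Mbps.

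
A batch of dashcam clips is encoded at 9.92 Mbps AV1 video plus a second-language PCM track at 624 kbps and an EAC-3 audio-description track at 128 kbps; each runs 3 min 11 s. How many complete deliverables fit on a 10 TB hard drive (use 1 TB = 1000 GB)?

39247

3 min 11 s = 191 s
Audio total: 624 + 128 = 752 kbps = 0.752 Mbps.
Total bitrate: 10.672 Mbps.
Per item: 10.672 Mbps × 191 s = 2,038 Mb = 254.8 MB.
Capacity: 10 TB = 80,000,000 Mb; 39247.39 items → 39247 complete.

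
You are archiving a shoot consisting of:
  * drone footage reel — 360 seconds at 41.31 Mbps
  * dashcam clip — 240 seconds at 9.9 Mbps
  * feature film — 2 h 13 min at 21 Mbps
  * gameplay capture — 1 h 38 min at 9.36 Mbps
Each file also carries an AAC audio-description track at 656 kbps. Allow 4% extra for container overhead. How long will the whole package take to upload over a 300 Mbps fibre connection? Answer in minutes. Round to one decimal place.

14.4 minutes

Audio: 656 kbps = 0.656 Mbps.
drone footage reel: 41.966 Mbps × 360 s × 1.04 = 15712.1 Mb
dashcam clip: 10.556 Mbps × 240 s × 1.04 = 2634.8 Mb
feature film: 21.656 Mbps × 7980 s × 1.04 = 179727.5 Mb
gameplay capture: 10.016 Mbps × 5880 s × 1.04 = 61249.8 Mb
Total: 259324.2 Mb = 32415.5 MB.
At 300 Mbps: 259324.2 / 300 = 864 s ≈ 14.4 minutes.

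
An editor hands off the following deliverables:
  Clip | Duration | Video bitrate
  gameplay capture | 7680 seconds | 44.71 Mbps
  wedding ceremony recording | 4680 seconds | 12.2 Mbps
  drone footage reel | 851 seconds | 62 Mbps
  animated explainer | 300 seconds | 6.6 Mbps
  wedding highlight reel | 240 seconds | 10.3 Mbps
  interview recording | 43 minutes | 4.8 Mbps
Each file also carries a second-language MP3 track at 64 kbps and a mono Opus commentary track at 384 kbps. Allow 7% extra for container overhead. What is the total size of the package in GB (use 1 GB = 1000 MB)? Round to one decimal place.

63.8 GB

Audio total: 64 + 384 = 448 kbps = 0.448 Mbps.
gameplay capture: 45.158 Mbps × 7680 s × 1.07 = 371090.4 Mb
wedding ceremony recording: 12.648 Mbps × 4680 s × 1.07 = 63336.1 Mb
drone footage reel: 62.448 Mbps × 851 s × 1.07 = 56863.3 Mb
animated explainer: 7.048 Mbps × 300 s × 1.07 = 2262.4 Mb
wedding highlight reel: 10.748 Mbps × 240 s × 1.07 = 2760.1 Mb
interview recording: 5.248 Mbps × 2580 s × 1.07 = 14487.6 Mb
Total: 510799.9 Mb = 63850.0 MB.
= 63.85 GB.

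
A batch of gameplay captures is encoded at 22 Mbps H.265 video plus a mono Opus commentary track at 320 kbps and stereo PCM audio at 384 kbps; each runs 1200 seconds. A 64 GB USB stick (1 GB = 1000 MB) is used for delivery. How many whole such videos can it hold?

18

Audio total: 320 + 384 = 704 kbps = 0.704 Mbps.
Total bitrate: 22.704 Mbps.
Per item: 22.704 Mbps × 1200 s = 27,245 Mb = 3,406 MB.
Capacity: 64 GB = 512,000 Mb; 18.79 items → 18 complete.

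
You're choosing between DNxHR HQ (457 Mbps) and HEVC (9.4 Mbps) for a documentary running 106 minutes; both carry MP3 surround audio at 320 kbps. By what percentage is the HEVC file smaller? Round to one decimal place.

106 min = 6360 s
Audio: 320 kbps = 0.320 Mbps.
DNxHR HQ: 457.320 Mbps × 6360 s = 2908555.2 Mb = 338.600 GiB.
HEVC: 9.720 Mbps × 6360 s = 61819.2 Mb = 7.197 GiB.
Reduction: (1 − 7.197/338.600) × 100 = 97.87%.

97.9%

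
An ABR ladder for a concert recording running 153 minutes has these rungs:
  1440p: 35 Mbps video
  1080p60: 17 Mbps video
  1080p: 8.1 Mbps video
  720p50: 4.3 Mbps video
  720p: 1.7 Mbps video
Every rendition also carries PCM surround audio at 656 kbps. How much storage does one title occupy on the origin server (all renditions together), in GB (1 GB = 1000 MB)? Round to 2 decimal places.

79.61 GB

153 min = 9180 s
Audio: 656 kbps = 0.656 Mbps.
Sum of rendition bitrates: (35+0.656) + (17+0.656) + (8.1+0.656) + (4.3+0.656) + (1.7+0.656) = 69.380 Mbps.
× 9180 s = 636,908 Mb = 79,614 MB = 79.61 GB.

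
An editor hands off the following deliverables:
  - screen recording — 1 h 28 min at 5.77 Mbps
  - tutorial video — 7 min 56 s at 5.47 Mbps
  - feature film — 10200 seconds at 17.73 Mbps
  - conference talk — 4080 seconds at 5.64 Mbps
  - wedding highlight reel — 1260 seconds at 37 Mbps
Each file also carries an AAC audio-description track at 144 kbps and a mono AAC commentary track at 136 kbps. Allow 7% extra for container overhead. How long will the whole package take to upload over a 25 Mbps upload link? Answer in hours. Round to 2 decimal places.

Audio total: 144 + 136 = 280 kbps = 0.280 Mbps.
screen recording: 6.050 Mbps × 5280 s × 1.07 = 34180.1 Mb
tutorial video: 5.750 Mbps × 476 s × 1.07 = 2928.6 Mb
feature film: 18.010 Mbps × 10200 s × 1.07 = 196561.1 Mb
conference talk: 5.920 Mbps × 4080 s × 1.07 = 25844.4 Mb
wedding highlight reel: 37.280 Mbps × 1260 s × 1.07 = 50260.9 Mb
Total: 309775.1 Mb = 38721.9 MB.
At 25 Mbps: 309775.1 / 25 = 12391 s ≈ 3.44 hours.

3.44 hours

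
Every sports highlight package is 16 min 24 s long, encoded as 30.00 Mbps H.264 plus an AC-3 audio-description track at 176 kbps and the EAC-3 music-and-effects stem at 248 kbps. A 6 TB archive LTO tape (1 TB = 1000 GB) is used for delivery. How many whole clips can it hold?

1603

16 min 24 s = 984 s
Audio total: 176 + 248 = 424 kbps = 0.424 Mbps.
Total bitrate: 30.424 Mbps.
Per item: 30.424 Mbps × 984 s = 29,937 Mb = 3,742 MB.
Capacity: 6 TB = 48,000,000 Mb; 1603.36 items → 1603 complete.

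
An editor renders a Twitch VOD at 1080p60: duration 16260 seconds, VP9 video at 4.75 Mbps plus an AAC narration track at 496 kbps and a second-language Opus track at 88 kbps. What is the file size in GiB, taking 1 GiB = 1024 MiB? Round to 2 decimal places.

10.10 GiB

Audio total: 496 + 88 = 584 kbps = 0.584 Mbps.
Total bitrate: 4.75 + 0.584 = 5.334 Mbps.
Stream data: 5.334 Mbps × 16260 s = 86730.8 Mb.
86,731 Mb = 10,841,355,000 bytes ÷ 1,073,741,824 = 10.10 GiB.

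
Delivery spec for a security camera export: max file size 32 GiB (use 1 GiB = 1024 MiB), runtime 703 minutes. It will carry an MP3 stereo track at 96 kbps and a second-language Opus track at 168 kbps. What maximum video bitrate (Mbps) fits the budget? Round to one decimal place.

6.3 Mbps

Budget: 32 GiB = 274877.9 Mb.
703 min = 42180 s
Total bitrate budget: 274877.9 Mb / 42180 s = 6.517 Mbps.
Audio total: 96 + 168 = 264 kbps = 0.264 Mbps.
Video: 6.517 − 0.264 = 6.253 Mbps.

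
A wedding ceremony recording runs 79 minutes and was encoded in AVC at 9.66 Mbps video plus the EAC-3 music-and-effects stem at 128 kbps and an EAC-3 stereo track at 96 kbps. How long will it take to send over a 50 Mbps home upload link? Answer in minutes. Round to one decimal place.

79 min = 4740 s
Audio total: 128 + 96 = 224 kbps = 0.224 Mbps.
Total bitrate: 9.884 Mbps.
File: 9.884 Mbps × 4740 s = 46850.2 Mb.
At 50 Mbps: 46850.2 / 50 = 937.0 s ≈ 15.6 minutes.

15.6 minutes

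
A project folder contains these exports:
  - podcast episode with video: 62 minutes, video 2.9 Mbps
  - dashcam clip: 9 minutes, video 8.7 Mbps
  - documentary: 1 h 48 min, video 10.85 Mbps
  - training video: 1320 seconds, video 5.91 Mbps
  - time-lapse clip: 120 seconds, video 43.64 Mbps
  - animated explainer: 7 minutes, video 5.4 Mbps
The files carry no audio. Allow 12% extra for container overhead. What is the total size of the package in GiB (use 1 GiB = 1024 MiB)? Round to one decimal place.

podcast episode with video: 2.900 Mbps × 3720 s × 1.12 = 12082.6 Mb
dashcam clip: 8.700 Mbps × 540 s × 1.12 = 5261.8 Mb
documentary: 10.850 Mbps × 6480 s × 1.12 = 78745.0 Mb
training video: 5.910 Mbps × 1320 s × 1.12 = 8737.3 Mb
time-lapse clip: 43.640 Mbps × 120 s × 1.12 = 5865.2 Mb
animated explainer: 5.400 Mbps × 420 s × 1.12 = 2540.2 Mb
Total: 113232.0 Mb = 14154.0 MB.
= 13.18 GiB.

13.2 GiB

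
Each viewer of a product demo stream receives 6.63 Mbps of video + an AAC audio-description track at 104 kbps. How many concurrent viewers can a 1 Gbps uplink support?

Audio: 104 kbps = 0.104 Mbps.
Per-viewer media rate: 6.734 Mbps.
1 Gbps = 1,000 Mbps; 1,000 / 6.734 = 148.50 → 148 viewers.

148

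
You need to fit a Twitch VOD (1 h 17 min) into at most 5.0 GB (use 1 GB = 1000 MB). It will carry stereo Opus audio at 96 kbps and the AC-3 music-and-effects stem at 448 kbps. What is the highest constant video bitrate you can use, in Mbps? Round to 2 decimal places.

Budget: 5.0 GB = 40000.0 Mb.
1 h 17 min = 77 min = 4620 s
Total bitrate budget: 40000.0 Mb / 4620 s = 8.658 Mbps.
Audio total: 96 + 448 = 544 kbps = 0.544 Mbps.
Video: 8.658 − 0.544 = 8.114 Mbps.

8.11 Mbps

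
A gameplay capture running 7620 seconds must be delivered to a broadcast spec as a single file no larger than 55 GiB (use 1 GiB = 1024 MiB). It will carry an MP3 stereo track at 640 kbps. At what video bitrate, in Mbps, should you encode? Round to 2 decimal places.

Budget: 55 GiB = 472446.4 Mb.
Total bitrate budget: 472446.4 Mb / 7620 s = 62.001 Mbps.
Audio: 640 kbps = 0.640 Mbps.
Video: 62.001 − 0.640 = 61.361 Mbps.

61.36 Mbps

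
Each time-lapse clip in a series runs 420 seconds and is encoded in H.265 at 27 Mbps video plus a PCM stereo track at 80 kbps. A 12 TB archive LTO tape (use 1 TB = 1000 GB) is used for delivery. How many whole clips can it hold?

Audio: 80 kbps = 0.080 Mbps.
Total bitrate: 27.080 Mbps.
Per item: 27.080 Mbps × 420 s = 11,374 Mb = 1,422 MB.
Capacity: 12 TB = 96,000,000 Mb; 8440.60 items → 8440 complete.

8440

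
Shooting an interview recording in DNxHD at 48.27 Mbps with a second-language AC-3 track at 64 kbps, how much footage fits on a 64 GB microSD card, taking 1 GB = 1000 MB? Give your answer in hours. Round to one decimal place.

2.9 hours

Audio: 64 kbps = 0.064 Mbps.
Total bitrate: 48.27 + 0.064 = 48.334 Mbps.
Capacity: 64 GB = 512,000 Mb.
Recording time: 512,000 / 48.334 = 10,593 s ≈ 2.94 hours.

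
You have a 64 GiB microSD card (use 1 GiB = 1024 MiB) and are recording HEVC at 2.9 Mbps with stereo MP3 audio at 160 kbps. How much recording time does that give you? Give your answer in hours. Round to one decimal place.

49.9 hours

Audio: 160 kbps = 0.160 Mbps.
Total bitrate: 2.9 + 0.160 = 3.060 Mbps.
Capacity: 64 GiB = 549,756 Mb.
Recording time: 549,756 / 3.060 = 179,659 s ≈ 49.9 hours.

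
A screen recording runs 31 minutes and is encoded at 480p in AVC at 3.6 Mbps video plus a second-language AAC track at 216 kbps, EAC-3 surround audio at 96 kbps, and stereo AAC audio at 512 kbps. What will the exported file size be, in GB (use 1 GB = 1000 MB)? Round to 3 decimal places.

1.029 GB

31 min = 1860 s
Audio total: 216 + 96 + 512 = 824 kbps = 0.824 Mbps.
Total bitrate: 3.6 + 0.824 = 4.424 Mbps.
Stream data: 4.424 Mbps × 1860 s = 8228.6 Mb.
8,229 Mb ÷ 8 = 1,029 MB → 1.029 GB.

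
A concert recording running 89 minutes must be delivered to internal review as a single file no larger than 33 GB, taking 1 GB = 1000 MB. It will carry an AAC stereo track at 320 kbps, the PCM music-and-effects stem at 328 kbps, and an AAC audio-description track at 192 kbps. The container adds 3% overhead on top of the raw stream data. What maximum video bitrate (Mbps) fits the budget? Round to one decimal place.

47.2 Mbps

Budget: 33 GB = 264000.0 Mb.
Stream payload after overhead: 264000.0 / 1.03 = 256310.7 Mb.
89 min = 5340 s
Total bitrate budget: 256310.7 Mb / 5340 s = 47.998 Mbps.
Audio total: 320 + 328 + 192 = 840 kbps = 0.840 Mbps.
Video: 47.998 − 0.840 = 47.158 Mbps.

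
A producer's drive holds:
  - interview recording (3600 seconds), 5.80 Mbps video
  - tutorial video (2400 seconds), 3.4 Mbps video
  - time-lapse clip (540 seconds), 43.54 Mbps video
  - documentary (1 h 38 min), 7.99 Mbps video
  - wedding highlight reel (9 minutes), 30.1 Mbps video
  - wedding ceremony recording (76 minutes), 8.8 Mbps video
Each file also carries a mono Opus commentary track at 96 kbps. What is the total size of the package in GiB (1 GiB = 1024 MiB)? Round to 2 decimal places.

18.35 GiB

Audio: 96 kbps = 0.096 Mbps.
interview recording: 5.896 Mbps × 3600 s = 21225.6 Mb
tutorial video: 3.496 Mbps × 2400 s = 8390.4 Mb
time-lapse clip: 43.636 Mbps × 540 s = 23563.4 Mb
documentary: 8.086 Mbps × 5880 s = 47545.7 Mb
wedding highlight reel: 30.196 Mbps × 540 s = 16305.8 Mb
wedding ceremony recording: 8.896 Mbps × 4560 s = 40565.8 Mb
Total: 157596.7 Mb = 19699.6 MB.
= 18.35 GiB.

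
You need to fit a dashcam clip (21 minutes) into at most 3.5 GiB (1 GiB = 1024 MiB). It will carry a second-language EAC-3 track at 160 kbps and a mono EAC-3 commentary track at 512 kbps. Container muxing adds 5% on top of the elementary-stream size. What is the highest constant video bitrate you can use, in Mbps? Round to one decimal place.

Budget: 3.5 GiB = 30064.8 Mb.
Stream payload after overhead: 30064.8 / 1.05 = 28633.1 Mb.
21 min = 1260 s
Total bitrate budget: 28633.1 Mb / 1260 s = 22.725 Mbps.
Audio total: 160 + 512 = 672 kbps = 0.672 Mbps.
Video: 22.725 − 0.672 = 22.053 Mbps.

22.1 Mbps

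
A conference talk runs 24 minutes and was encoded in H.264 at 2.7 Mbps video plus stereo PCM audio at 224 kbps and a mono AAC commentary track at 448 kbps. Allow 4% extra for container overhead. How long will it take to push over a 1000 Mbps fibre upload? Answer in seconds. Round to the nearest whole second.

5 seconds

24 min = 1440 s
Audio total: 224 + 448 = 672 kbps = 0.672 Mbps.
Total bitrate: 3.372 Mbps.
File: 3.372 Mbps × 1440 s = 4855.7 Mb.
With 4% container overhead: ×1.04. → 5049.9 Mb.
At 1000 Mbps: 5049.9 / 1000 = 5.0 s ≈ 5.05 seconds.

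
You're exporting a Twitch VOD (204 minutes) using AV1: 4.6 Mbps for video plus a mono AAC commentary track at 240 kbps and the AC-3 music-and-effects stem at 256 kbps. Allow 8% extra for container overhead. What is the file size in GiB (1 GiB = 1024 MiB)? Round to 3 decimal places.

7.842 GiB

204 min = 12240 s
Audio total: 240 + 256 = 496 kbps = 0.496 Mbps.
Total bitrate: 4.6 + 0.496 = 5.096 Mbps.
Stream data: 5.096 Mbps × 12240 s = 62375.0 Mb.
With 8% container overhead: ×1.08.
67,365 Mb = 8,420,630,400 bytes ÷ 1,073,741,824 = 7.842 GiB.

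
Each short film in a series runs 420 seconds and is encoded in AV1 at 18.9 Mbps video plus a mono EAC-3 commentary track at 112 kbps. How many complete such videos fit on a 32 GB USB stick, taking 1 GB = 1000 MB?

32

Audio: 112 kbps = 0.112 Mbps.
Total bitrate: 19.012 Mbps.
Per item: 19.012 Mbps × 420 s = 7,985 Mb = 998.1 MB.
Capacity: 32 GB = 256,000 Mb; 32.06 items → 32 complete.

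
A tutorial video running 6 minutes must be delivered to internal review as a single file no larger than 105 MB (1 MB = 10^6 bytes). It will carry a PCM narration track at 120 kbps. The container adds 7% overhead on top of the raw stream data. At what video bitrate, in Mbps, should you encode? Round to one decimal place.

2.1 Mbps

Budget: 105 MB = 840.0 Mb.
Stream payload after overhead: 840.0 / 1.07 = 785.0 Mb.
6 min = 360 s
Total bitrate budget: 785.0 Mb / 360 s = 2.181 Mbps.
Audio: 120 kbps = 0.120 Mbps.
Video: 2.181 − 0.120 = 2.061 Mbps.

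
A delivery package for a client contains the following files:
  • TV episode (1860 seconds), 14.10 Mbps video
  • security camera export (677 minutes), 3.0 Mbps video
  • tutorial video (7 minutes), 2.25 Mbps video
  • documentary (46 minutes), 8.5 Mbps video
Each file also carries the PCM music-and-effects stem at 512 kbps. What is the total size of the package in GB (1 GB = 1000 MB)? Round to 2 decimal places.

Audio: 512 kbps = 0.512 Mbps.
TV episode: 14.612 Mbps × 1860 s = 27178.3 Mb
security camera export: 3.512 Mbps × 40620 s = 142657.4 Mb
tutorial video: 2.762 Mbps × 420 s = 1160.0 Mb
documentary: 9.012 Mbps × 2760 s = 24873.1 Mb
Total: 195868.9 Mb = 24483.6 MB.
= 24.48 GB.

24.48 GB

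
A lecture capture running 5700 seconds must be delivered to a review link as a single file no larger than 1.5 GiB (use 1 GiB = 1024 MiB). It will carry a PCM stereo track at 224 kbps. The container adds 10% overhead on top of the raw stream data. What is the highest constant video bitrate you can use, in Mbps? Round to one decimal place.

1.8 Mbps

Budget: 1.5 GiB = 12884.9 Mb.
Stream payload after overhead: 12884.9 / 1.10 = 11713.5 Mb.
Total bitrate budget: 11713.5 Mb / 5700 s = 2.055 Mbps.
Audio: 224 kbps = 0.224 Mbps.
Video: 2.055 − 0.224 = 1.831 Mbps.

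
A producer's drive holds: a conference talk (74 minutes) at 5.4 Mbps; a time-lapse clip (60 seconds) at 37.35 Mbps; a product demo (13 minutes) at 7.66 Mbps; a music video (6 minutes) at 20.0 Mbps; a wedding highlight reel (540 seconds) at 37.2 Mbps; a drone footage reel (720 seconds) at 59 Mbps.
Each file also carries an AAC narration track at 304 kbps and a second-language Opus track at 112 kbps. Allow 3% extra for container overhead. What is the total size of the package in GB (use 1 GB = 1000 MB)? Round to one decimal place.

13.5 GB

Audio total: 304 + 112 = 416 kbps = 0.416 Mbps.
conference talk: 5.816 Mbps × 4440 s × 1.03 = 26597.7 Mb
time-lapse clip: 37.766 Mbps × 60 s × 1.03 = 2333.9 Mb
product demo: 8.076 Mbps × 780 s × 1.03 = 6488.3 Mb
music video: 20.416 Mbps × 360 s × 1.03 = 7570.3 Mb
wedding highlight reel: 37.616 Mbps × 540 s × 1.03 = 20922.0 Mb
drone footage reel: 59.416 Mbps × 720 s × 1.03 = 44062.9 Mb
Total: 107975.1 Mb = 13496.9 MB.
= 13.50 GB.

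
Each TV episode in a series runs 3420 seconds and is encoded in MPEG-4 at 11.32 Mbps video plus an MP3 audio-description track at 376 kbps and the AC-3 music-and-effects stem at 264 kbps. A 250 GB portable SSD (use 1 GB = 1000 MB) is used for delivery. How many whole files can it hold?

48

Audio total: 376 + 264 = 640 kbps = 0.640 Mbps.
Total bitrate: 11.960 Mbps.
Per item: 11.960 Mbps × 3420 s = 40,903 Mb = 5,113 MB.
Capacity: 250 GB = 2,000,000 Mb; 48.90 items → 48 complete.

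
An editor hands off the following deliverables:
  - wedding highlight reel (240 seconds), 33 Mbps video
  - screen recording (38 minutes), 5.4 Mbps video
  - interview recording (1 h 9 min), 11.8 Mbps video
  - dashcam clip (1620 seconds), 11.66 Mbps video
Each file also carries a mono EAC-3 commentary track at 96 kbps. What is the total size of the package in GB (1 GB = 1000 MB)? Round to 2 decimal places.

Audio: 96 kbps = 0.096 Mbps.
wedding highlight reel: 33.096 Mbps × 240 s = 7943.0 Mb
screen recording: 5.496 Mbps × 2280 s = 12530.9 Mb
interview recording: 11.896 Mbps × 4140 s = 49249.4 Mb
dashcam clip: 11.756 Mbps × 1620 s = 19044.7 Mb
Total: 88768.1 Mb = 11096.0 MB.
= 11.10 GB.

11.10 GB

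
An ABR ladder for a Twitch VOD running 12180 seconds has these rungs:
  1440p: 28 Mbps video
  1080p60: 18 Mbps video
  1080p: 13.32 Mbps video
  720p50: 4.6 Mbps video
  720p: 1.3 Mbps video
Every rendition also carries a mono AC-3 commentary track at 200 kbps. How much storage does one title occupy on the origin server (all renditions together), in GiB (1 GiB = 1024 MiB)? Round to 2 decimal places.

Audio: 200 kbps = 0.200 Mbps.
Sum of rendition bitrates: (28+0.200) + (18+0.200) + (13.32+0.200) + (4.6+0.200) + (1.3+0.200) = 66.220 Mbps.
× 12180 s = 806,560 Mb = 100,820 MB = 93.90 GiB.

93.90 GiB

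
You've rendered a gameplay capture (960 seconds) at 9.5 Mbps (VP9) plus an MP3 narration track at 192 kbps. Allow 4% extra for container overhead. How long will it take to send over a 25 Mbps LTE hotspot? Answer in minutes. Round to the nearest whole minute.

6 minutes

Audio: 192 kbps = 0.192 Mbps.
Total bitrate: 9.692 Mbps.
File: 9.692 Mbps × 960 s = 9304.3 Mb.
With 4% container overhead: ×1.04. → 9676.5 Mb.
At 25 Mbps: 9676.5 / 25 = 387.1 s ≈ 6.45 minutes.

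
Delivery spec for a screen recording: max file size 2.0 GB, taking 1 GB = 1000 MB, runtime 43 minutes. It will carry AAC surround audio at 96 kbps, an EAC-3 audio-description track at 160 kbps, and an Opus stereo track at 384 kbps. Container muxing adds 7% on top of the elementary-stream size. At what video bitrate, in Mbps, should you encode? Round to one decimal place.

5.2 Mbps

Budget: 2.0 GB = 16000.0 Mb.
Stream payload after overhead: 16000.0 / 1.07 = 14953.3 Mb.
43 min = 2580 s
Total bitrate budget: 14953.3 Mb / 2580 s = 5.796 Mbps.
Audio total: 96 + 160 + 384 = 640 kbps = 0.640 Mbps.
Video: 5.796 − 0.640 = 5.156 Mbps.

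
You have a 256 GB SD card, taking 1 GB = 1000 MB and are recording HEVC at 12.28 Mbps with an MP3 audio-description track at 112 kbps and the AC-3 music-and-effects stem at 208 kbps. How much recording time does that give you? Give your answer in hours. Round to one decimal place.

45.1 hours

Audio total: 112 + 208 = 320 kbps = 0.320 Mbps.
Total bitrate: 12.28 + 0.320 = 12.600 Mbps.
Capacity: 256 GB = 2,048,000 Mb.
Recording time: 2,048,000 / 12.600 = 162,540 s ≈ 45.1 hours.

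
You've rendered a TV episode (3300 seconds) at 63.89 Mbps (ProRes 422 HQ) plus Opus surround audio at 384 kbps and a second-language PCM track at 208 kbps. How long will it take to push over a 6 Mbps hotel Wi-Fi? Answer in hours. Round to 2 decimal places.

9.85 hours

Audio total: 384 + 208 = 592 kbps = 0.592 Mbps.
Total bitrate: 64.482 Mbps.
File: 64.482 Mbps × 3300 s = 212790.6 Mb.
At 6 Mbps: 212790.6 / 6 = 35465.1 s ≈ 9.85 hours.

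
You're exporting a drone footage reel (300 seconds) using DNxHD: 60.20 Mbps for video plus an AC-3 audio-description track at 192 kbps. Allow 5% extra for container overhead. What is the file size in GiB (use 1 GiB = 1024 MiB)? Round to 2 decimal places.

2.21 GiB

Audio: 192 kbps = 0.192 Mbps.
Total bitrate: 60.20 + 0.192 = 60.392 Mbps.
Stream data: 60.392 Mbps × 300 s = 18117.6 Mb.
With 5% container overhead: ×1.05.
19,023 Mb = 2,377,935,000 bytes ÷ 1,073,741,824 = 2.215 GiB.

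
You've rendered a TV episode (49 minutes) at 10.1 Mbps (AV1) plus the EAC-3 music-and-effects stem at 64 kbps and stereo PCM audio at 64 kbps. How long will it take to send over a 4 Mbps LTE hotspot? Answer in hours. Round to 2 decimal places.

2.09 hours

49 min = 2940 s
Audio total: 64 + 64 = 128 kbps = 0.128 Mbps.
Total bitrate: 10.228 Mbps.
File: 10.228 Mbps × 2940 s = 30070.3 Mb.
At 4 Mbps: 30070.3 / 4 = 7517.6 s ≈ 2.09 hours.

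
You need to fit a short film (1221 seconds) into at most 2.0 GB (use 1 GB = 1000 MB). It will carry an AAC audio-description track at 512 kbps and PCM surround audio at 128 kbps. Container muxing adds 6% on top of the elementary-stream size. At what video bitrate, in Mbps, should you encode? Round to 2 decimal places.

11.72 Mbps

Budget: 2.0 GB = 16000.0 Mb.
Stream payload after overhead: 16000.0 / 1.06 = 15094.3 Mb.
Total bitrate budget: 15094.3 Mb / 1221 s = 12.362 Mbps.
Audio total: 512 + 128 = 640 kbps = 0.640 Mbps.
Video: 12.362 − 0.640 = 11.722 Mbps.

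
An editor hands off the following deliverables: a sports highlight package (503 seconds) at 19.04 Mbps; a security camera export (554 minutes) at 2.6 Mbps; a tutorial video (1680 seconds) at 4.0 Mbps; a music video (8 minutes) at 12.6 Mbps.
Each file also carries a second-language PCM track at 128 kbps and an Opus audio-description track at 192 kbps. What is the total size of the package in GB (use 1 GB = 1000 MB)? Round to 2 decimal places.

Audio total: 128 + 192 = 320 kbps = 0.320 Mbps.
sports highlight package: 19.360 Mbps × 503 s = 9738.1 Mb
security camera export: 2.920 Mbps × 33240 s = 97060.8 Mb
tutorial video: 4.320 Mbps × 1680 s = 7257.6 Mb
music video: 12.920 Mbps × 480 s = 6201.6 Mb
Total: 120258.1 Mb = 15032.3 MB.
= 15.03 GB.

15.03 GB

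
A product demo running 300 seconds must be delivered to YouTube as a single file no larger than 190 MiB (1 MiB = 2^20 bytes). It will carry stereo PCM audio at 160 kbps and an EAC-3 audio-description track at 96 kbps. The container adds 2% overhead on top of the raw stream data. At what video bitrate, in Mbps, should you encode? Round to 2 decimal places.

4.95 Mbps

Budget: 190 MiB = 1593.8 Mb.
Stream payload after overhead: 1593.8 / 1.02 = 1562.6 Mb.
Total bitrate budget: 1562.6 Mb / 300 s = 5.209 Mbps.
Audio total: 160 + 96 = 256 kbps = 0.256 Mbps.
Video: 5.209 − 0.256 = 4.953 Mbps.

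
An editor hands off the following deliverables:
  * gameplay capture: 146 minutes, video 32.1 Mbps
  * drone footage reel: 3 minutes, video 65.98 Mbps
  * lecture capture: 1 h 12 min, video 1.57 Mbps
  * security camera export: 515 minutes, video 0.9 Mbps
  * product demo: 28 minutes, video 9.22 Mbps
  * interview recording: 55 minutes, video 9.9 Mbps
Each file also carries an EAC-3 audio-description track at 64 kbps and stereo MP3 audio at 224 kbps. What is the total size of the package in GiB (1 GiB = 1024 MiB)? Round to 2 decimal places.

45.40 GiB

Audio total: 64 + 224 = 288 kbps = 0.288 Mbps.
gameplay capture: 32.388 Mbps × 8760 s = 283718.9 Mb
drone footage reel: 66.268 Mbps × 180 s = 11928.2 Mb
lecture capture: 1.858 Mbps × 4320 s = 8026.6 Mb
security camera export: 1.188 Mbps × 30900 s = 36709.2 Mb
product demo: 9.508 Mbps × 1680 s = 15973.4 Mb
interview recording: 10.188 Mbps × 3300 s = 33620.4 Mb
Total: 389976.7 Mb = 48747.1 MB.
= 45.40 GiB.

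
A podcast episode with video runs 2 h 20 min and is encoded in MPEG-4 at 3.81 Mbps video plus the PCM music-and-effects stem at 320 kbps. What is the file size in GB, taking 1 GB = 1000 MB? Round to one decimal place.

4.3 GB

2 h 20 min = 140 min = 8400 s
Audio: 320 kbps = 0.320 Mbps.
Total bitrate: 3.81 + 0.320 = 4.130 Mbps.
Stream data: 4.130 Mbps × 8400 s = 34692.0 Mb.
34,692 Mb ÷ 8 = 4,336 MB → 4.337 GB.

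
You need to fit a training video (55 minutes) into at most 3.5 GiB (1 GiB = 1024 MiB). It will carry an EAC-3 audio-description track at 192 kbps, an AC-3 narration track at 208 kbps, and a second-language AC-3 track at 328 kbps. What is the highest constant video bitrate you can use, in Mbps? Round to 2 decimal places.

8.38 Mbps

Budget: 3.5 GiB = 30064.8 Mb.
55 min = 3300 s
Total bitrate budget: 30064.8 Mb / 3300 s = 9.111 Mbps.
Audio total: 192 + 208 + 328 = 728 kbps = 0.728 Mbps.
Video: 9.111 − 0.728 = 8.383 Mbps.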